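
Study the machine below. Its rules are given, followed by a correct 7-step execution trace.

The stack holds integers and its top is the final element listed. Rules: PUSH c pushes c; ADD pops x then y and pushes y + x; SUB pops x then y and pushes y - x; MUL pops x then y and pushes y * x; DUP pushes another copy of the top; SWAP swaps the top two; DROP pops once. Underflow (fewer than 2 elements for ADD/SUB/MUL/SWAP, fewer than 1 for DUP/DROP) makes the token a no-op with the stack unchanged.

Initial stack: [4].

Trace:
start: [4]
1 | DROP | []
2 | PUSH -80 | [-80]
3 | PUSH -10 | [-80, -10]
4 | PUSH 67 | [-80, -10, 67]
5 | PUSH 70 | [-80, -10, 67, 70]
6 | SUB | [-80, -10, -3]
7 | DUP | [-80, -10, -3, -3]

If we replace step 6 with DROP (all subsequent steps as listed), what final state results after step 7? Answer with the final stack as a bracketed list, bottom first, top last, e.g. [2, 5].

[-80, -10, 67, 67]

(re-executing from step 6 with the substitution; state before step 6: [-80, -10, 67, 70])
6 | DROP | [-80, -10, 67]
7 | DUP | [-80, -10, 67, 67]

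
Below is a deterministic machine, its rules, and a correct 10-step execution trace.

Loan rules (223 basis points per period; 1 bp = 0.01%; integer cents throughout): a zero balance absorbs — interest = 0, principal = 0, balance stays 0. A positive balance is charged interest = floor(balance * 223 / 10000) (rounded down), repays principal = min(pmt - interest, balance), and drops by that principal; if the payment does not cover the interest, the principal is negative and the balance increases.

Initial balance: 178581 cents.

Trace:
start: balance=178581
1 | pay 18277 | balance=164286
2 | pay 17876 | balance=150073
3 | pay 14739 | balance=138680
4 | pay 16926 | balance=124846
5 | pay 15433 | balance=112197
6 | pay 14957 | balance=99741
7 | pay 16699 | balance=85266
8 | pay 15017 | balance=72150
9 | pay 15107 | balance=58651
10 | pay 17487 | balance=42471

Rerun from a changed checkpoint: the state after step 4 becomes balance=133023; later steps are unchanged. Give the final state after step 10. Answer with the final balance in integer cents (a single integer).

state after step 4 := balance=133023
5 | pay 15433 | balance=120556
6 | pay 14957 | balance=108287
7 | pay 16699 | balance=94002
8 | pay 15017 | balance=81081
9 | pay 15107 | balance=67782
10 | pay 17487 | balance=51806

51806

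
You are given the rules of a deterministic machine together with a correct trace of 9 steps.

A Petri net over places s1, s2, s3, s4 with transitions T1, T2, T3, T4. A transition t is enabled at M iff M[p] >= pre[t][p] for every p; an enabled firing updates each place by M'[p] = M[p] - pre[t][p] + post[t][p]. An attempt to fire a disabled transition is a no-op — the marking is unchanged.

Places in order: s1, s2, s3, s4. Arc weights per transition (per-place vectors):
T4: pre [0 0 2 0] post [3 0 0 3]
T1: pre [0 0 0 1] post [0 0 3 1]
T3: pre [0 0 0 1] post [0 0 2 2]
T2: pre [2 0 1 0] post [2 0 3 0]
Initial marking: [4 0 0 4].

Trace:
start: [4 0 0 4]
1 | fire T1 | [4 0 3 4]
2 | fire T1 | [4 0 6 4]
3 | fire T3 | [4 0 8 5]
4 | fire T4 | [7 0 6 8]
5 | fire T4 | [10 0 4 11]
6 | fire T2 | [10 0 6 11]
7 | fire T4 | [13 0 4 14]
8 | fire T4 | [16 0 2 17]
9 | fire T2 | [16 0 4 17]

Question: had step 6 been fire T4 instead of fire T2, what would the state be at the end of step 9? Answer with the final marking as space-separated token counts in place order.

16 0 0 17

(re-executing from step 6 with the substitution; state before step 6: [10 0 4 11])
6 | fire T4 | [13 0 2 14]
7 | fire T4 | [16 0 0 17]
8 | fire T4 | [16 0 0 17]
9 | fire T2 | [16 0 0 17]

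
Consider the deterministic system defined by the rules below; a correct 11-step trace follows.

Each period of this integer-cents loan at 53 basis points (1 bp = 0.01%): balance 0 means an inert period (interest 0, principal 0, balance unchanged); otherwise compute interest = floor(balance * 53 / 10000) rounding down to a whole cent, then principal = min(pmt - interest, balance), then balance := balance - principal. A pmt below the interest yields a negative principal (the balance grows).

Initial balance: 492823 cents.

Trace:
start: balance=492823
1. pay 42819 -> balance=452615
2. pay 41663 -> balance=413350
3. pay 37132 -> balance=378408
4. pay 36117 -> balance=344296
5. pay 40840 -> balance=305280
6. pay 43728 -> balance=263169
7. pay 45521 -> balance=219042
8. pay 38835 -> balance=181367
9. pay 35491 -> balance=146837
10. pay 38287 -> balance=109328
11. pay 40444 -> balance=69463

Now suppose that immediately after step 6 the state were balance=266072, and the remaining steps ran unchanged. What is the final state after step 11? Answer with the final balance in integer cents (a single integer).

state after step 6 := balance=266072
7. pay 45521 -> balance=221961
8. pay 38835 -> balance=184302
9. pay 35491 -> balance=149787
10. pay 38287 -> balance=112293
11. pay 40444 -> balance=72444

72444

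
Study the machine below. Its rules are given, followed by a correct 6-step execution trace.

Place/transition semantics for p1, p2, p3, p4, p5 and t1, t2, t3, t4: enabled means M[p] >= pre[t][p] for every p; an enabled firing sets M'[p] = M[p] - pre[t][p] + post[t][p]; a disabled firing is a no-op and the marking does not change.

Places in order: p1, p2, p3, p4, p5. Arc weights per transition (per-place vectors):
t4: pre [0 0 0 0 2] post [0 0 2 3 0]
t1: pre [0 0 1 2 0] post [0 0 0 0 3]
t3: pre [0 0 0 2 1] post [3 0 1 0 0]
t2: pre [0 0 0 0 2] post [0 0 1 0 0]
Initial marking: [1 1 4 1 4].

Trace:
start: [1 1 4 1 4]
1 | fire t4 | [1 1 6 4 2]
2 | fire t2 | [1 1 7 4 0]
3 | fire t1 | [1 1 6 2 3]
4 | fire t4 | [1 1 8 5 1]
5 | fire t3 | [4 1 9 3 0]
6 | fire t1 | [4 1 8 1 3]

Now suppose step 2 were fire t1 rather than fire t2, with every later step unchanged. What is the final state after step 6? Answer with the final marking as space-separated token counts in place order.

4 1 7 1 5

(re-executing from step 2 with the substitution; state before step 2: [1 1 6 4 2])
2 | fire t1 | [1 1 5 2 5]
3 | fire t1 | [1 1 4 0 8]
4 | fire t4 | [1 1 6 3 6]
5 | fire t3 | [4 1 7 1 5]
6 | fire t1 | [4 1 7 1 5]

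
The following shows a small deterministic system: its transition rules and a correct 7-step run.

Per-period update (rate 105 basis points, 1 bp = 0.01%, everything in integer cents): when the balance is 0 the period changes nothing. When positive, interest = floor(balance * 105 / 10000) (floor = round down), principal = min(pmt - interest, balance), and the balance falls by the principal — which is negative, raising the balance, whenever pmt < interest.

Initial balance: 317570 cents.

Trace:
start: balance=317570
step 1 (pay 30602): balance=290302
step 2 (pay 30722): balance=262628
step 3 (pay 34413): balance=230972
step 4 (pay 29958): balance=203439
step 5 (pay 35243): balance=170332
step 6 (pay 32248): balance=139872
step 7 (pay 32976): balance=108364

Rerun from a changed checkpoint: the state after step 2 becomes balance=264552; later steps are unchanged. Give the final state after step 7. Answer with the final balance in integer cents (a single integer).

110390

state after step 2 := balance=264552
step 3 (pay 34413): balance=232916
step 4 (pay 29958): balance=205403
step 5 (pay 35243): balance=172316
step 6 (pay 32248): balance=141877
step 7 (pay 32976): balance=110390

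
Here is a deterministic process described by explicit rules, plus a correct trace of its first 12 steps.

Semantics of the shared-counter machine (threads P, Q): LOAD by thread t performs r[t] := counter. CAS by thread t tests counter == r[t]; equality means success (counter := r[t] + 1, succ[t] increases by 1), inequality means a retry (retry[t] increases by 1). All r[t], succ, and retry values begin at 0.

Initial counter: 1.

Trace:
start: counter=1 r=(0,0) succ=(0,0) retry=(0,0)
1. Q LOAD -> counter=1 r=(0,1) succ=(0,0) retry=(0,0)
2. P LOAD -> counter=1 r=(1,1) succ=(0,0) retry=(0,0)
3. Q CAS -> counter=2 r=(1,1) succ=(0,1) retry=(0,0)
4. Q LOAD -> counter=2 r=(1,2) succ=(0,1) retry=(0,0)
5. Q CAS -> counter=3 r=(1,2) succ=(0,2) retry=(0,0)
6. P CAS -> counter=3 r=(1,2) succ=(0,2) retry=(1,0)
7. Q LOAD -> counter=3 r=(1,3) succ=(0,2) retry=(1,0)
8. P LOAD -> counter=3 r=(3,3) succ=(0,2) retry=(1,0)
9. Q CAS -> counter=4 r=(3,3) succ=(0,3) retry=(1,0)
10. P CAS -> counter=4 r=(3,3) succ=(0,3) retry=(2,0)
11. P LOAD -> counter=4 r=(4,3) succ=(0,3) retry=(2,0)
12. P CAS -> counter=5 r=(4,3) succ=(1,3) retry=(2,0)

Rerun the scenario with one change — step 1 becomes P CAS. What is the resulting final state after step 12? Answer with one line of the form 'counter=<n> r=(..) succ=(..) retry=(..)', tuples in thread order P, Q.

(re-executing from step 1 with the substitution; state before step 1: counter=1 r=(0,0) succ=(0,0) retry=(0,0))
1. P CAS -> counter=1 r=(0,0) succ=(0,0) retry=(1,0)
2. P LOAD -> counter=1 r=(1,0) succ=(0,0) retry=(1,0)
3. Q CAS -> counter=1 r=(1,0) succ=(0,0) retry=(1,1)
4. Q LOAD -> counter=1 r=(1,1) succ=(0,0) retry=(1,1)
5. Q CAS -> counter=2 r=(1,1) succ=(0,1) retry=(1,1)
6. P CAS -> counter=2 r=(1,1) succ=(0,1) retry=(2,1)
7. Q LOAD -> counter=2 r=(1,2) succ=(0,1) retry=(2,1)
8. P LOAD -> counter=2 r=(2,2) succ=(0,1) retry=(2,1)
9. Q CAS -> counter=3 r=(2,2) succ=(0,2) retry=(2,1)
10. P CAS -> counter=3 r=(2,2) succ=(0,2) retry=(3,1)
11. P LOAD -> counter=3 r=(3,2) succ=(0,2) retry=(3,1)
12. P CAS -> counter=4 r=(3,2) succ=(1,2) retry=(3,1)

counter=4 r=(3,2) succ=(1,2) retry=(3,1)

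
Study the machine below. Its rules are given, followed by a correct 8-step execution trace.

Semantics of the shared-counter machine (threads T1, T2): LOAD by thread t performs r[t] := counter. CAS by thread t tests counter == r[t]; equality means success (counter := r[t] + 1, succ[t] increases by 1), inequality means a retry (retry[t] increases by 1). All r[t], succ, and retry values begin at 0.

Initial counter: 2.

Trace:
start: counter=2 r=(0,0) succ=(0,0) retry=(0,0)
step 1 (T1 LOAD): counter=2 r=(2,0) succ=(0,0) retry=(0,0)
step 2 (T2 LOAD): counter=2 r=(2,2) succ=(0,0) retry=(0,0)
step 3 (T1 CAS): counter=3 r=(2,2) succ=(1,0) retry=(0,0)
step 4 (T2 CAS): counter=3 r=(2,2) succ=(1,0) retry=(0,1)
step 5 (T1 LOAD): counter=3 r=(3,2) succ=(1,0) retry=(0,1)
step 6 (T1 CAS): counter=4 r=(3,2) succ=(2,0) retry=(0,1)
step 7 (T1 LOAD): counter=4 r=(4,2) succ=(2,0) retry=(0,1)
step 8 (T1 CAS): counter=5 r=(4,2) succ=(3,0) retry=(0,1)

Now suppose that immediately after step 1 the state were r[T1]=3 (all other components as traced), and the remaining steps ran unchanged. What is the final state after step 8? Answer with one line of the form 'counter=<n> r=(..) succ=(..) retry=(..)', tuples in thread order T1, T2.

state after step 1 := counter=2 r=(3,0) succ=(0,0) retry=(0,0)
step 2 (T2 LOAD): counter=2 r=(3,2) succ=(0,0) retry=(0,0)
step 3 (T1 CAS): counter=2 r=(3,2) succ=(0,0) retry=(1,0)
step 4 (T2 CAS): counter=3 r=(3,2) succ=(0,1) retry=(1,0)
step 5 (T1 LOAD): counter=3 r=(3,2) succ=(0,1) retry=(1,0)
step 6 (T1 CAS): counter=4 r=(3,2) succ=(1,1) retry=(1,0)
step 7 (T1 LOAD): counter=4 r=(4,2) succ=(1,1) retry=(1,0)
step 8 (T1 CAS): counter=5 r=(4,2) succ=(2,1) retry=(1,0)

counter=5 r=(4,2) succ=(2,1) retry=(1,0)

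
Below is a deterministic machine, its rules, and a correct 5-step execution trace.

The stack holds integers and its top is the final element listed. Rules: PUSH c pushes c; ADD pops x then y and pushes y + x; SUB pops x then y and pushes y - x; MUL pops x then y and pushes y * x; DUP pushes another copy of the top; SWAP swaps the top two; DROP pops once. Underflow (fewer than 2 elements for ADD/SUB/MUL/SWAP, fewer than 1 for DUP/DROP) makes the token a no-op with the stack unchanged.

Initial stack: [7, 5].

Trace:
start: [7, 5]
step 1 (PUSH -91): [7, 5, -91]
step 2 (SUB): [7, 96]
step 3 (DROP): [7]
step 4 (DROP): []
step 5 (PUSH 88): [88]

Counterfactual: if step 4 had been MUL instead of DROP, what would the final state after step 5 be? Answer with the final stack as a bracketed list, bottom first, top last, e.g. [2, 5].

[7, 88]

(re-executing from step 4 with the substitution; state before step 4: [7])
step 4 (MUL): [7]
step 5 (PUSH 88): [7, 88]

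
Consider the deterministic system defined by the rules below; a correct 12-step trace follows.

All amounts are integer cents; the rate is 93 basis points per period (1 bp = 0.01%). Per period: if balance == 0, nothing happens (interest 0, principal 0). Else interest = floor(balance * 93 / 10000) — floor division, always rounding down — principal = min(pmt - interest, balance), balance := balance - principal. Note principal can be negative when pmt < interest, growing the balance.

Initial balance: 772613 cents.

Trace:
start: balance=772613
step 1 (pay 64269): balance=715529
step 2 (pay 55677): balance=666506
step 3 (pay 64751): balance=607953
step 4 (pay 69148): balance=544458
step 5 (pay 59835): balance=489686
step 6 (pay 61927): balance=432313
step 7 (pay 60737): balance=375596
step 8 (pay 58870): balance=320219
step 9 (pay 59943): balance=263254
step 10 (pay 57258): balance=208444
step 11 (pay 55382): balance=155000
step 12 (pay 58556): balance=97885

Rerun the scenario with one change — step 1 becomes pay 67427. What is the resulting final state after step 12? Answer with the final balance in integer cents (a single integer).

94387

(re-executing from step 1 with the substitution; state before step 1: balance=772613)
step 1 (pay 67427): balance=712371
step 2 (pay 55677): balance=663319
step 3 (pay 64751): balance=604736
step 4 (pay 69148): balance=541212
step 5 (pay 59835): balance=486410
step 6 (pay 61927): balance=429006
step 7 (pay 60737): balance=372258
step 8 (pay 58870): balance=316849
step 9 (pay 59943): balance=259852
step 10 (pay 57258): balance=205010
step 11 (pay 55382): balance=151534
step 12 (pay 58556): balance=94387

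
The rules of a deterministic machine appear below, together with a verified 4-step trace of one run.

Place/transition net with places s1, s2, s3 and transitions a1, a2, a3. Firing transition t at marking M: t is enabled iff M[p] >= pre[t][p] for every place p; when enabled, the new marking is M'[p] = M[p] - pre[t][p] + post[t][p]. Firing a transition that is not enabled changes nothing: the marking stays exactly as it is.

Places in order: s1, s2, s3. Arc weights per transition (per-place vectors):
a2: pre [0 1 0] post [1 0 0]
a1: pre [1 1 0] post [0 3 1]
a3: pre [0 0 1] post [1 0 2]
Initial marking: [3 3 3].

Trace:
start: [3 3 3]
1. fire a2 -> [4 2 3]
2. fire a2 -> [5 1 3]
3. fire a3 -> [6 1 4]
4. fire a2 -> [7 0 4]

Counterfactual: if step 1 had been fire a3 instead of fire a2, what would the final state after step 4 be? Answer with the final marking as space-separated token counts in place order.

7 1 5

(re-executing from step 1 with the substitution; state before step 1: [3 3 3])
1. fire a3 -> [4 3 4]
2. fire a2 -> [5 2 4]
3. fire a3 -> [6 2 5]
4. fire a2 -> [7 1 5]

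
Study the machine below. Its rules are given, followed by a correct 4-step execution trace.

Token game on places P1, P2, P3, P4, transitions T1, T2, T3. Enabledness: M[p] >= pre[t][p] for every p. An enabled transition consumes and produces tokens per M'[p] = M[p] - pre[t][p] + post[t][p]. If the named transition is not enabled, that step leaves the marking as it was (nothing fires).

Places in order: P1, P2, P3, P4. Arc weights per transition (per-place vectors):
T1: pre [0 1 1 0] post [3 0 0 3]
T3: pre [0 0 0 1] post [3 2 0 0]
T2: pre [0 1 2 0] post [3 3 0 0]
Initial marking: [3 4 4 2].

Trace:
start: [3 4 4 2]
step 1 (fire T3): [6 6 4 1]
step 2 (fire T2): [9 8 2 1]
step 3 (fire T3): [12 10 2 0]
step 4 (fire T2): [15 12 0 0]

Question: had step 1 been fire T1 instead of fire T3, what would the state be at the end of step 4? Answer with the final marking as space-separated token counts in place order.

12 7 1 4

(re-executing from step 1 with the substitution; state before step 1: [3 4 4 2])
step 1 (fire T1): [6 3 3 5]
step 2 (fire T2): [9 5 1 5]
step 3 (fire T3): [12 7 1 4]
step 4 (fire T2): [12 7 1 4]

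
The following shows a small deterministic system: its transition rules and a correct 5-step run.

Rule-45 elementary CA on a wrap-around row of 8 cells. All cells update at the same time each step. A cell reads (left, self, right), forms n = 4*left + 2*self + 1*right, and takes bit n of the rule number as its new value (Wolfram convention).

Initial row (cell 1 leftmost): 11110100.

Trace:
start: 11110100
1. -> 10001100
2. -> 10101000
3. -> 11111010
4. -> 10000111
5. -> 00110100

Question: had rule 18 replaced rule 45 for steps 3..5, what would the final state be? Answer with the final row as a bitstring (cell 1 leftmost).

(re-executing steps 3..5 under rule 18; state before step 3: 10101000)
3. -> 00000101
4. -> 10001000
5. -> 01010101

01010101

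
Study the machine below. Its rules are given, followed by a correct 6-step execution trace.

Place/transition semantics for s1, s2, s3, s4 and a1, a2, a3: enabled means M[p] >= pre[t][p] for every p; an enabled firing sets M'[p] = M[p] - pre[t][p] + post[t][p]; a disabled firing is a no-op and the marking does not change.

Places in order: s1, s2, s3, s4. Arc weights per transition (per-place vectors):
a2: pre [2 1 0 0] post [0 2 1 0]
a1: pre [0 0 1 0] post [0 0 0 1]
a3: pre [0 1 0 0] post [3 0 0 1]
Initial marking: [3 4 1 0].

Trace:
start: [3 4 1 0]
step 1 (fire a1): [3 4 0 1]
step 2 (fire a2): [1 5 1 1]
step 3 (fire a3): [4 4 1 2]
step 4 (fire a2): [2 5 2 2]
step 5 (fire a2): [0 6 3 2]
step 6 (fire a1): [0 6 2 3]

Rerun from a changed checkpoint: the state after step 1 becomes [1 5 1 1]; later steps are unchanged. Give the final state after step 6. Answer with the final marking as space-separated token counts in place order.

state after step 1 := [1 5 1 1]
step 2 (fire a2): [1 5 1 1]
step 3 (fire a3): [4 4 1 2]
step 4 (fire a2): [2 5 2 2]
step 5 (fire a2): [0 6 3 2]
step 6 (fire a1): [0 6 2 3]

0 6 2 3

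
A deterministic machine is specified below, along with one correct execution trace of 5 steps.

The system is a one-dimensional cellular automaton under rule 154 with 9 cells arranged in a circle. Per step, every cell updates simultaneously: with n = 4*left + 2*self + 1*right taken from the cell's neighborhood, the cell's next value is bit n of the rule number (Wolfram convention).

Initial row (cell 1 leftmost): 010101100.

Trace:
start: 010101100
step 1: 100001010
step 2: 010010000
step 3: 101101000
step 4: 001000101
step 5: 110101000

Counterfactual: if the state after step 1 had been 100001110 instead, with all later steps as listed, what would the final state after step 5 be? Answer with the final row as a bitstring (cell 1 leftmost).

state after step 1 := 100001110
step 2: 010011100
step 3: 101111010
step 4: 001110000
step 5: 011101000

011101000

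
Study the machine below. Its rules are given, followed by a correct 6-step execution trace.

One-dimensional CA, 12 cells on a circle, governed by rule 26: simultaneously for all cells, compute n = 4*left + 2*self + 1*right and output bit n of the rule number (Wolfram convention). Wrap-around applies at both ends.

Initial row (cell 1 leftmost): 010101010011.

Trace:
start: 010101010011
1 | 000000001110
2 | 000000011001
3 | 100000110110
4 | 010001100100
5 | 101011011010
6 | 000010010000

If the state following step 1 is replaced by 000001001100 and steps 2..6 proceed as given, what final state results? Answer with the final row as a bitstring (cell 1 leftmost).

state after step 1 := 000001001100
2 | 000010111010
3 | 000100100001
4 | 101011010010
5 | 000010001100
6 | 000101011010

000101011010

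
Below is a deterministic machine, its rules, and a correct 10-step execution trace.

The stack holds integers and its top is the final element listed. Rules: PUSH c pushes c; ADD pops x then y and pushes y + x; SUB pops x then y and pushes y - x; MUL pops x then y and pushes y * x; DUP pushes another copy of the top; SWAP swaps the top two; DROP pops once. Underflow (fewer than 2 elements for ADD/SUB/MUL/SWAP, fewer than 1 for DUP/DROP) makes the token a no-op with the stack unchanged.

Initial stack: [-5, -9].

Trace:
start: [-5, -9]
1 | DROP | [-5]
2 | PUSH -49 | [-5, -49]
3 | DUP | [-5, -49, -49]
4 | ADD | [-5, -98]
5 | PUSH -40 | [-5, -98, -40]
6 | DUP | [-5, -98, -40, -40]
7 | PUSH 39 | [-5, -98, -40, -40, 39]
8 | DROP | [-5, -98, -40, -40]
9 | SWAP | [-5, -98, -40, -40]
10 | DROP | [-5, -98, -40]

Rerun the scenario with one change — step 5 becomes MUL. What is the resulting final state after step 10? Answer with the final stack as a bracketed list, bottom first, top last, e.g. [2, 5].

[490]

(re-executing from step 5 with the substitution; state before step 5: [-5, -98])
5 | MUL | [490]
6 | DUP | [490, 490]
7 | PUSH 39 | [490, 490, 39]
8 | DROP | [490, 490]
9 | SWAP | [490, 490]
10 | DROP | [490]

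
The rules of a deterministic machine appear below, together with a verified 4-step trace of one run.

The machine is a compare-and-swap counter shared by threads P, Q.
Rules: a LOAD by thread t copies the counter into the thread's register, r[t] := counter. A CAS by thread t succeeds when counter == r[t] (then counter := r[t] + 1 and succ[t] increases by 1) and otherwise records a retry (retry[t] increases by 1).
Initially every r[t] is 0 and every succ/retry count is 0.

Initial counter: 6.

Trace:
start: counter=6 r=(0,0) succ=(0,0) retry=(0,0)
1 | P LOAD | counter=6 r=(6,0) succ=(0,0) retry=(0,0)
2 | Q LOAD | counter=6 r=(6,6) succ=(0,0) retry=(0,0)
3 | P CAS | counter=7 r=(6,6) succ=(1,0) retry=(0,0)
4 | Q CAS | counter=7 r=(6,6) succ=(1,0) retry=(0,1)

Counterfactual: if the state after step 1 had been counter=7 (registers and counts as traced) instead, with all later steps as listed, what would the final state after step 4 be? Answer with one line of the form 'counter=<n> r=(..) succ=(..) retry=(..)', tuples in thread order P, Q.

counter=8 r=(6,7) succ=(0,1) retry=(1,0)

state after step 1 := counter=7 r=(6,0) succ=(0,0) retry=(0,0)
2 | Q LOAD | counter=7 r=(6,7) succ=(0,0) retry=(0,0)
3 | P CAS | counter=7 r=(6,7) succ=(0,0) retry=(1,0)
4 | Q CAS | counter=8 r=(6,7) succ=(0,1) retry=(1,0)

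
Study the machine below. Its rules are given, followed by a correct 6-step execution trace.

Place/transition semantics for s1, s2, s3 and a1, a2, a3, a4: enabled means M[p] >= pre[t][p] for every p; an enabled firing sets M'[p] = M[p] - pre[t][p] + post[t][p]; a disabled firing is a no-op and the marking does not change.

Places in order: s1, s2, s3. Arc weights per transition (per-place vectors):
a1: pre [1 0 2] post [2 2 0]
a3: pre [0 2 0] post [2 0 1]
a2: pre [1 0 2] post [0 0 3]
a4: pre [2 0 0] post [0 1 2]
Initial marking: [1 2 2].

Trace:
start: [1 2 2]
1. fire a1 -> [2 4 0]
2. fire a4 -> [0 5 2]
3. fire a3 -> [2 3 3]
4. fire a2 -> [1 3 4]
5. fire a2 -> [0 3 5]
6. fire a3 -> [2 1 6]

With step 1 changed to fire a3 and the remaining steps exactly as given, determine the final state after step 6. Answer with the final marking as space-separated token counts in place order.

(re-executing from step 1 with the substitution; state before step 1: [1 2 2])
1. fire a3 -> [3 0 3]
2. fire a4 -> [1 1 5]
3. fire a3 -> [1 1 5]
4. fire a2 -> [0 1 6]
5. fire a2 -> [0 1 6]
6. fire a3 -> [0 1 6]

0 1 6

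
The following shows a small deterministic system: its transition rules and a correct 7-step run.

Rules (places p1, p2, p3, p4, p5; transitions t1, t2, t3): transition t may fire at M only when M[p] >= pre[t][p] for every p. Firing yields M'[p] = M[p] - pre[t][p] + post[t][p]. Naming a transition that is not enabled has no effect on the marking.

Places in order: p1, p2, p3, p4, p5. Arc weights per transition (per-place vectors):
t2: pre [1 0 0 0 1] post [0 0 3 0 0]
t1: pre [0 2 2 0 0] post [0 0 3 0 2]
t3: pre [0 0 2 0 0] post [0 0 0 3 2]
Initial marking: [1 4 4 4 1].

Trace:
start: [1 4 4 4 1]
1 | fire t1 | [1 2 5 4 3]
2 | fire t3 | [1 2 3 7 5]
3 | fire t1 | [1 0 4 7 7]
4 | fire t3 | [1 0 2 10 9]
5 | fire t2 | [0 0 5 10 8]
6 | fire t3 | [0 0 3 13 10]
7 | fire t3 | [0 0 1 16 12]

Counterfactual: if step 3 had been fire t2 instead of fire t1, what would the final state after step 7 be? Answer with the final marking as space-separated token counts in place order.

0 2 0 16 10

(re-executing from step 3 with the substitution; state before step 3: [1 2 3 7 5])
3 | fire t2 | [0 2 6 7 4]
4 | fire t3 | [0 2 4 10 6]
5 | fire t2 | [0 2 4 10 6]
6 | fire t3 | [0 2 2 13 8]
7 | fire t3 | [0 2 0 16 10]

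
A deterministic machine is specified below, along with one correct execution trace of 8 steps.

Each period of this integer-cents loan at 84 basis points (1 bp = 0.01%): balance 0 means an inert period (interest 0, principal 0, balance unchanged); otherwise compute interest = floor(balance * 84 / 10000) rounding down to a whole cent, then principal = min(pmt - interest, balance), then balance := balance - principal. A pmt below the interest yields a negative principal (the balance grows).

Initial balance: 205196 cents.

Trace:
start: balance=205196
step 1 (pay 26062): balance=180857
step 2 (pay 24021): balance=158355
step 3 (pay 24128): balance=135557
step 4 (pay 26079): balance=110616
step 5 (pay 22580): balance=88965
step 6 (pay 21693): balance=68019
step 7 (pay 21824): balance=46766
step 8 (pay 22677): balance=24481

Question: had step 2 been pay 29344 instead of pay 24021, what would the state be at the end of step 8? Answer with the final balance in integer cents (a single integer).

(re-executing from step 2 with the substitution; state before step 2: balance=180857)
step 2 (pay 29344): balance=153032
step 3 (pay 24128): balance=130189
step 4 (pay 26079): balance=105203
step 5 (pay 22580): balance=83506
step 6 (pay 21693): balance=62514
step 7 (pay 21824): balance=41215
step 8 (pay 22677): balance=18884

18884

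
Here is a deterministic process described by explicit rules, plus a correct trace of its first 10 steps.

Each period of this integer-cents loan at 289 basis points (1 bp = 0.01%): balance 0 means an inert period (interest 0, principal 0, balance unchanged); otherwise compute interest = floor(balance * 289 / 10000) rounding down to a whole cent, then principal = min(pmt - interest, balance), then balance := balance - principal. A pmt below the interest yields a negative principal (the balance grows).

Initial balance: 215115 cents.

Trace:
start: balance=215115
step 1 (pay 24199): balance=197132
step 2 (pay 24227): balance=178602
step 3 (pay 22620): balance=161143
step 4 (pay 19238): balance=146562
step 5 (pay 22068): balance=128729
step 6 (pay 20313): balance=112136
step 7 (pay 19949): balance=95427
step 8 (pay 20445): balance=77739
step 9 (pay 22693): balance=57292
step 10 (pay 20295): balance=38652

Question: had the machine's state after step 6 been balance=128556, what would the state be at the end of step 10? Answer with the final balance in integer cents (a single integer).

state after step 6 := balance=128556
step 7 (pay 19949): balance=112322
step 8 (pay 20445): balance=95123
step 9 (pay 22693): balance=75179
step 10 (pay 20295): balance=57056

57056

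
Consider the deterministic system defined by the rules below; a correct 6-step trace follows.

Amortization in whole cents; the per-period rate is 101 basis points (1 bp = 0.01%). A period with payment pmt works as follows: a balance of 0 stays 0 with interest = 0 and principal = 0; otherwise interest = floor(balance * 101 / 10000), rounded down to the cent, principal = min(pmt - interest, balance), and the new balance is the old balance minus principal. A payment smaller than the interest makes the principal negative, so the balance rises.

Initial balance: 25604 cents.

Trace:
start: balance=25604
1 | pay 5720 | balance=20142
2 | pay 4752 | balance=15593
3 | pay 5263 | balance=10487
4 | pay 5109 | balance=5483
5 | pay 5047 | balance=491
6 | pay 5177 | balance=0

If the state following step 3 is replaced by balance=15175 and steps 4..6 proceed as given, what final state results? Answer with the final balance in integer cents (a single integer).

state after step 3 := balance=15175
4 | pay 5109 | balance=10219
5 | pay 5047 | balance=5275
6 | pay 5177 | balance=151

151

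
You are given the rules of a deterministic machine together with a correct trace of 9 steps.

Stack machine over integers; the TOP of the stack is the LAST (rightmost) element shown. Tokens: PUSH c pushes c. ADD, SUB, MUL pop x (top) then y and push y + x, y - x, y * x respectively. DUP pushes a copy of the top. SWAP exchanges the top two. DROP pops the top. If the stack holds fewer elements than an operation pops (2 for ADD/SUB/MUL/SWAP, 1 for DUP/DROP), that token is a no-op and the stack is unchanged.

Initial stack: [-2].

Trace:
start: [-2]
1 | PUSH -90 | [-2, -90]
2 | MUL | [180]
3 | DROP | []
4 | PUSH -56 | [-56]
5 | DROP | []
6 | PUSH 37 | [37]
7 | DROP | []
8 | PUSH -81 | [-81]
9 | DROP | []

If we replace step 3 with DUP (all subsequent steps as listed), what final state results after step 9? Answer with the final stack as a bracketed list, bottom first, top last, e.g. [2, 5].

(re-executing from step 3 with the substitution; state before step 3: [180])
3 | DUP | [180, 180]
4 | PUSH -56 | [180, 180, -56]
5 | DROP | [180, 180]
6 | PUSH 37 | [180, 180, 37]
7 | DROP | [180, 180]
8 | PUSH -81 | [180, 180, -81]
9 | DROP | [180, 180]

[180, 180]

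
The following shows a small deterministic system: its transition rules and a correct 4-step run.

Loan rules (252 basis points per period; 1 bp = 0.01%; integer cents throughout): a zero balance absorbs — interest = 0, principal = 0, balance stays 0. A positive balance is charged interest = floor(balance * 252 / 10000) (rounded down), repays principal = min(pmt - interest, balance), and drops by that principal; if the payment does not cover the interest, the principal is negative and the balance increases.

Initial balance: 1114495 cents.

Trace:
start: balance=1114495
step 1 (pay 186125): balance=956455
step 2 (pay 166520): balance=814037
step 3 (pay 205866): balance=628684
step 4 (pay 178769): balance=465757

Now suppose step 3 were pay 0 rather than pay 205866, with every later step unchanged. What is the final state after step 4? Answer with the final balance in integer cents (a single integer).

676811

(re-executing from step 3 with the substitution; state before step 3: balance=814037)
step 3 (pay 0): balance=834550
step 4 (pay 178769): balance=676811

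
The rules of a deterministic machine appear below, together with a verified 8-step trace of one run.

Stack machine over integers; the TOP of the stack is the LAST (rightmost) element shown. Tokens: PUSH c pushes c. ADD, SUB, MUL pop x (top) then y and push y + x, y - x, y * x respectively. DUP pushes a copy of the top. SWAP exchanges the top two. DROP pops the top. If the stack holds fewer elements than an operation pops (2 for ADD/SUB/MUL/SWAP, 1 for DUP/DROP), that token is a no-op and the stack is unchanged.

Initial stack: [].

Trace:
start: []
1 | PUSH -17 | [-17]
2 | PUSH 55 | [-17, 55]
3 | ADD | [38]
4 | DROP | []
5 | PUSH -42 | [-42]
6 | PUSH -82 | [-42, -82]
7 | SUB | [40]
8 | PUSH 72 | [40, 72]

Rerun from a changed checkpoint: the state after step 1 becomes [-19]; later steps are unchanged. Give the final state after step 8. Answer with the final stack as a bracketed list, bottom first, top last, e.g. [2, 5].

[40, 72]

state after step 1 := [-19]
2 | PUSH 55 | [-19, 55]
3 | ADD | [36]
4 | DROP | []
5 | PUSH -42 | [-42]
6 | PUSH -82 | [-42, -82]
7 | SUB | [40]
8 | PUSH 72 | [40, 72]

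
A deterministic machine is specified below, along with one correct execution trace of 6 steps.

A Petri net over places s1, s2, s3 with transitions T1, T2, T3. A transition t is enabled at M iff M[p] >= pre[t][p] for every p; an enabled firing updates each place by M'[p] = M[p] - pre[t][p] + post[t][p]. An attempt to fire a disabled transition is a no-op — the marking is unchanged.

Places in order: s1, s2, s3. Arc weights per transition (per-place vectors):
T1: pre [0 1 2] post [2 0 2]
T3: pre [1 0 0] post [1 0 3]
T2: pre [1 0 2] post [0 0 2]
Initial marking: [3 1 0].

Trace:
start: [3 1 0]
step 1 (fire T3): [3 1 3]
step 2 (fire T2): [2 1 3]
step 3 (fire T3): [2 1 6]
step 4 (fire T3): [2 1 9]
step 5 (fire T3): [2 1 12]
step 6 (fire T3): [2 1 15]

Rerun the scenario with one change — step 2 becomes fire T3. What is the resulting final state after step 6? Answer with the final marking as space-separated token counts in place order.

3 1 18

(re-executing from step 2 with the substitution; state before step 2: [3 1 3])
step 2 (fire T3): [3 1 6]
step 3 (fire T3): [3 1 9]
step 4 (fire T3): [3 1 12]
step 5 (fire T3): [3 1 15]
step 6 (fire T3): [3 1 18]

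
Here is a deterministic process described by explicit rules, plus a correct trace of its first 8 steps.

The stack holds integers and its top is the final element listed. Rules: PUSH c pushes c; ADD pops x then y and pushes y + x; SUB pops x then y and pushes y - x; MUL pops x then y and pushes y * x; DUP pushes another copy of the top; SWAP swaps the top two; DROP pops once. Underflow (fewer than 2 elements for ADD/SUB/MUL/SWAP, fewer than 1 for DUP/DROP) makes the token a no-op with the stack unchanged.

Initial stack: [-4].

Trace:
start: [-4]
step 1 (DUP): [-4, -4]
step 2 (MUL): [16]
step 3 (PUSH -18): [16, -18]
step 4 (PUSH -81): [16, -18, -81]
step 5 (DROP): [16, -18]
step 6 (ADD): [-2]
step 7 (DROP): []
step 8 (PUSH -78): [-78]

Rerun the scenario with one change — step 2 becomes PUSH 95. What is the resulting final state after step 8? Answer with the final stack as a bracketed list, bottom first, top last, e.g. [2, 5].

[-4, -4, -78]

(re-executing from step 2 with the substitution; state before step 2: [-4, -4])
step 2 (PUSH 95): [-4, -4, 95]
step 3 (PUSH -18): [-4, -4, 95, -18]
step 4 (PUSH -81): [-4, -4, 95, -18, -81]
step 5 (DROP): [-4, -4, 95, -18]
step 6 (ADD): [-4, -4, 77]
step 7 (DROP): [-4, -4]
step 8 (PUSH -78): [-4, -4, -78]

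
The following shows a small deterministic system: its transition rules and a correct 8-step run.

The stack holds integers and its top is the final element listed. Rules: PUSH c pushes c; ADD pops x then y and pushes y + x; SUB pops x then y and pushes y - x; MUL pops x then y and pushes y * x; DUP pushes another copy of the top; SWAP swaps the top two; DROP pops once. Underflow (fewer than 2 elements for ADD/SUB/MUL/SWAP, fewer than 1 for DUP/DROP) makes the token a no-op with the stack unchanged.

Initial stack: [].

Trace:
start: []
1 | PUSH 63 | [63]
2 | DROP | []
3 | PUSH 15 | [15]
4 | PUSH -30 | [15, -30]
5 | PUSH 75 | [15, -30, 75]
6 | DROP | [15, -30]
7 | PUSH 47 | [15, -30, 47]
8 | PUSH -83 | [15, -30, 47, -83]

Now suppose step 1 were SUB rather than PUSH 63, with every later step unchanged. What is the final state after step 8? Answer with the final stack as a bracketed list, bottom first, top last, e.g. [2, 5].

(re-executing from step 1 with the substitution; state before step 1: [])
1 | SUB | []
2 | DROP | []
3 | PUSH 15 | [15]
4 | PUSH -30 | [15, -30]
5 | PUSH 75 | [15, -30, 75]
6 | DROP | [15, -30]
7 | PUSH 47 | [15, -30, 47]
8 | PUSH -83 | [15, -30, 47, -83]

[15, -30, 47, -83]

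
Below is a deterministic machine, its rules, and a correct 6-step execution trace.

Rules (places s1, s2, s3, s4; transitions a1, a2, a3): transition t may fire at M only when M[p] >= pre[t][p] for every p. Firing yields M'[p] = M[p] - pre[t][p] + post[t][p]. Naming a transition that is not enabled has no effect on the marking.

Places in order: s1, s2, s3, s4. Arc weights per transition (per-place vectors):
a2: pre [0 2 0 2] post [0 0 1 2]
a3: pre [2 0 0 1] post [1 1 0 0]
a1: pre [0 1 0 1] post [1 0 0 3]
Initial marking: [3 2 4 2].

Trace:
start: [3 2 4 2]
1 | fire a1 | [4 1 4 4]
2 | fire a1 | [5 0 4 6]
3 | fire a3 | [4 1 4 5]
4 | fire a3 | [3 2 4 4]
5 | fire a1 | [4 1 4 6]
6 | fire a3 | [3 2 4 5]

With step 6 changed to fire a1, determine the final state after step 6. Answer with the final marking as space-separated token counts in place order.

(re-executing from step 6 with the substitution; state before step 6: [4 1 4 6])
6 | fire a1 | [5 0 4 8]

5 0 4 8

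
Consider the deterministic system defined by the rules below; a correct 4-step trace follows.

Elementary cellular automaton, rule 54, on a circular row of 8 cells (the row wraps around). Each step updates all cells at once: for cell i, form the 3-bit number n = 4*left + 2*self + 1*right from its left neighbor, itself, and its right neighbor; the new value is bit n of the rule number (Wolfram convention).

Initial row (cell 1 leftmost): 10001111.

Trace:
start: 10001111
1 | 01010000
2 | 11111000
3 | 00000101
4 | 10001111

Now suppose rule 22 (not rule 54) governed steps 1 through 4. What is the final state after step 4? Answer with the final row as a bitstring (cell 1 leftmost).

10001101

(re-executing steps 1..4 under rule 22; state before step 1: 10001111)
1 | 01010000
2 | 11011000
3 | 00000101
4 | 10001101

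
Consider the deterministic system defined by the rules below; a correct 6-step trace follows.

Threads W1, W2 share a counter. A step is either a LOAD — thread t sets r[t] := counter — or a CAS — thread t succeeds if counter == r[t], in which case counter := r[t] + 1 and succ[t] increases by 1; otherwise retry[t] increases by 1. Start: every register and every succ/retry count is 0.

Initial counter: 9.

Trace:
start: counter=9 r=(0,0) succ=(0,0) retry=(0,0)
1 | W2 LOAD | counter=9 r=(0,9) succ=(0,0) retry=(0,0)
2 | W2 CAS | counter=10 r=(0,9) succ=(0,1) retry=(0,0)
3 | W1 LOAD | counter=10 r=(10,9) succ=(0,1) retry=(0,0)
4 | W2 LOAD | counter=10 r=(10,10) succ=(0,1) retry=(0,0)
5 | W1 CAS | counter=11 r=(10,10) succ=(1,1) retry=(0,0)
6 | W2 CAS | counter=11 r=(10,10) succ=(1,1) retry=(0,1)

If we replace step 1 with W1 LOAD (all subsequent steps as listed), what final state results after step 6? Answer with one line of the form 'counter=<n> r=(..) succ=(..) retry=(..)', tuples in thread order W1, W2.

counter=10 r=(9,9) succ=(1,0) retry=(0,2)

(re-executing from step 1 with the substitution; state before step 1: counter=9 r=(0,0) succ=(0,0) retry=(0,0))
1 | W1 LOAD | counter=9 r=(9,0) succ=(0,0) retry=(0,0)
2 | W2 CAS | counter=9 r=(9,0) succ=(0,0) retry=(0,1)
3 | W1 LOAD | counter=9 r=(9,0) succ=(0,0) retry=(0,1)
4 | W2 LOAD | counter=9 r=(9,9) succ=(0,0) retry=(0,1)
5 | W1 CAS | counter=10 r=(9,9) succ=(1,0) retry=(0,1)
6 | W2 CAS | counter=10 r=(9,9) succ=(1,0) retry=(0,2)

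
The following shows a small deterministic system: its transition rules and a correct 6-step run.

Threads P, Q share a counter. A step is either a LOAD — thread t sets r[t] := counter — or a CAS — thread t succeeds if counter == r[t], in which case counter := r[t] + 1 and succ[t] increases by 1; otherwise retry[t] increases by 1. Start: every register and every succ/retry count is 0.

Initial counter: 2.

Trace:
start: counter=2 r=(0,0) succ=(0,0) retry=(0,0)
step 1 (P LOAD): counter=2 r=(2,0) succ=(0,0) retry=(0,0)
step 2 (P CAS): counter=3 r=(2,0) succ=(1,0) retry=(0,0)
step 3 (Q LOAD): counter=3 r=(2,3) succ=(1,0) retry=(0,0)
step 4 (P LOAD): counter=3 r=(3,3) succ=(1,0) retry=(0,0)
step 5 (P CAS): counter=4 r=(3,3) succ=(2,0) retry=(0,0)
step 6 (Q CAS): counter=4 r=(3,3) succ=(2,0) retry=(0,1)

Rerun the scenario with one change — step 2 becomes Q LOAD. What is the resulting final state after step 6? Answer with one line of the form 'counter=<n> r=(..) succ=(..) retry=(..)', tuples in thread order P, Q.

counter=3 r=(2,2) succ=(1,0) retry=(0,1)

(re-executing from step 2 with the substitution; state before step 2: counter=2 r=(2,0) succ=(0,0) retry=(0,0))
step 2 (Q LOAD): counter=2 r=(2,2) succ=(0,0) retry=(0,0)
step 3 (Q LOAD): counter=2 r=(2,2) succ=(0,0) retry=(0,0)
step 4 (P LOAD): counter=2 r=(2,2) succ=(0,0) retry=(0,0)
step 5 (P CAS): counter=3 r=(2,2) succ=(1,0) retry=(0,0)
step 6 (Q CAS): counter=3 r=(2,2) succ=(1,0) retry=(0,1)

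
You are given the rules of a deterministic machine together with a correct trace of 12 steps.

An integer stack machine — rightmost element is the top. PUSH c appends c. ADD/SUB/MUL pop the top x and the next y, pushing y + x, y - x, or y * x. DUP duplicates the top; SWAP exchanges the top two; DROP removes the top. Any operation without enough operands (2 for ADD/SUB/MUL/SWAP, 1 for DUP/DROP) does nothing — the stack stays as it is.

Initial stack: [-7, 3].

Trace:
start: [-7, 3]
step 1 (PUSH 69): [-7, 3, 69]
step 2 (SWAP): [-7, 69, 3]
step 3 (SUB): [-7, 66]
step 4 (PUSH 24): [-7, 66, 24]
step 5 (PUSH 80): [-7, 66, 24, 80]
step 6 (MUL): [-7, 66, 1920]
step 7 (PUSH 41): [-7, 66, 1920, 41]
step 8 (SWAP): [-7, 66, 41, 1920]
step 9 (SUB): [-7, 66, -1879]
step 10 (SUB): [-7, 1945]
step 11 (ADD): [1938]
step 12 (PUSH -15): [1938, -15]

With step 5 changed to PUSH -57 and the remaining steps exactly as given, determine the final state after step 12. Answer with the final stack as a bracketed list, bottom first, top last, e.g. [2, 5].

(re-executing from step 5 with the substitution; state before step 5: [-7, 66, 24])
step 5 (PUSH -57): [-7, 66, 24, -57]
step 6 (MUL): [-7, 66, -1368]
step 7 (PUSH 41): [-7, 66, -1368, 41]
step 8 (SWAP): [-7, 66, 41, -1368]
step 9 (SUB): [-7, 66, 1409]
step 10 (SUB): [-7, -1343]
step 11 (ADD): [-1350]
step 12 (PUSH -15): [-1350, -15]

[-1350, -15]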